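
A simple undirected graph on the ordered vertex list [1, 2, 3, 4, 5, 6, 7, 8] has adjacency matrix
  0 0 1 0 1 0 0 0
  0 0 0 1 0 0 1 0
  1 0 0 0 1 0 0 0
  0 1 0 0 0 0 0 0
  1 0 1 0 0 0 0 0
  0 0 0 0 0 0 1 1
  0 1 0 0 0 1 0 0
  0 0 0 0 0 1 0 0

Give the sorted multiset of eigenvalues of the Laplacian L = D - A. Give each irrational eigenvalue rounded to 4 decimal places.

Each diagonal entry of L is the vertex degree and each off-diagonal entry is -1 where an edge is present, 0 otherwise; in the order [1, 2, 3, 4, 5, 6, 7, 8] the diagonal is [2, 2, 2, 1, 2, 2, 2, 1]. Diagonalising L (or applying a numerical eigensolver to the 8x8 matrix) gives the spectrum above. The 2 zero eigenvalues correspond to the 2 connected components.

[0, 0, 0.3820, 1.3820, 2.6180, 3, 3, 3.6180]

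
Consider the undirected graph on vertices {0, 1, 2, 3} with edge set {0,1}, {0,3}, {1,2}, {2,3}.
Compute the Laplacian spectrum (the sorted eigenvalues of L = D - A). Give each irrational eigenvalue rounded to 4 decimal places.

With the vertex order [0, 1, 2, 3], the degrees are [2, 2, 2, 2], giving D = diag(2, 2, 2, 2) and L = D - A. L is symmetric positive semidefinite, so every eigenvalue is real and nonnegative. By the matrix-tree theorem the graph has (1/4) * product of the nonzero eigenvalues = 4 spanning trees.

[0, 2, 2, 4]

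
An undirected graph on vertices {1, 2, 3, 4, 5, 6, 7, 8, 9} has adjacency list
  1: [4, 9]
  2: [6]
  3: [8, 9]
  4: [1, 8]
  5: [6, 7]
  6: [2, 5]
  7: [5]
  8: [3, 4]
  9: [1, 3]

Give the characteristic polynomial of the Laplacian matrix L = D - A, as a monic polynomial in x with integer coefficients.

With the vertex order [1, 2, 3, 4, 5, 6, 7, 8, 9], the degrees are [2, 1, 2, 2, 2, 2, 1, 2, 2], giving D = diag(2, 1, 2, 2, 2, 2, 1, 2, 2) and L = D - A. Computing det(xI - L) by cofactor expansion (or equivalently via sum-over-permutations) gives x^9 - 16x^8 + 105x^7 - 364x^6 + 715x^5 - 790x^4 + 450x^3 - 100x^2. The constant term is 0 because L is singular (the all-ones vector lies in its kernel). The eigenvalues sum to 16, which equals trace(L) = 2|E|. There are 2 zeros in the spectrum, matching the 2 components.

x^9 - 16x^8 + 105x^7 - 364x^6 + 715x^5 - 790x^4 + 450x^3 - 100x^2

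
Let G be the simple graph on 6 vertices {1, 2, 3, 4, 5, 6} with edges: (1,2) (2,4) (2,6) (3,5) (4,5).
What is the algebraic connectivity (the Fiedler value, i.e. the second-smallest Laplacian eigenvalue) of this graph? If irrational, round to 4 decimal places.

Each diagonal entry of L is the vertex degree and each off-diagonal entry is -1 where an edge is present, 0 otherwise; in the order [1, 2, 3, 4, 5, 6] the diagonal is [1, 3, 1, 2, 2, 1]. Computing the eigenvalues of L and sorting gives [0, 0.3249, 1, 1.4608, 3, 4.2143]. The Fiedler value lambda_2 = 0.3249 is strictly positive, so the graph is connected. The eigenvalues sum to 10, which equals trace(L) = 2|E|. By the matrix-tree theorem the graph has (1/6) * product of the nonzero eigenvalues = 1 spanning tree.

0.3249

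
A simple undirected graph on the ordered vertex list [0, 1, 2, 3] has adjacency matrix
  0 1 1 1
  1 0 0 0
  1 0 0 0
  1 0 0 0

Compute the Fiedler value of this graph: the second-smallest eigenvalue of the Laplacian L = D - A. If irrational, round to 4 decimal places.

1

Reading degrees in the order [0, 1, 2, 3] gives [3, 1, 1, 1]; set D = diag(3, 1, 1, 1) and form L = D - A. The smallest Laplacian eigenvalue is always 0. The next one, lambda_2 = 1, measures how hard the graph is to disconnect: larger values mean better connectivity. The largest eigenvalue, 4, is at most the vertex count 4. By the matrix-tree theorem the graph has (1/4) * product of the nonzero eigenvalues = 1 spanning tree.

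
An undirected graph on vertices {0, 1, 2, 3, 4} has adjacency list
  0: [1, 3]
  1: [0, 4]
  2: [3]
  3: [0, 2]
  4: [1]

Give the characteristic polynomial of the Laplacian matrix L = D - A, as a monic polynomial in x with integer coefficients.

x^5 - 8x^4 + 21x^3 - 20x^2 + 5x

Each diagonal entry of L is the vertex degree and each off-diagonal entry is -1 where an edge is present, 0 otherwise; in the order [0, 1, 2, 3, 4] the diagonal is [2, 2, 1, 2, 1]. Computing det(xI - L) by cofactor expansion (or equivalently via sum-over-permutations) gives x^5 - 8x^4 + 21x^3 - 20x^2 + 5x. Since p(0) = det(-L) = 0, x divides p(x). The eigenvalues sum to 8, which equals trace(L) = 2|E|.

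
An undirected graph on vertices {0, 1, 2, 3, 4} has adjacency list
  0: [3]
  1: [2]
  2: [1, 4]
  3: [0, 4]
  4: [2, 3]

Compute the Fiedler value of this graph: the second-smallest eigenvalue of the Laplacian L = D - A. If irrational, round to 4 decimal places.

0.3820

Each diagonal entry of L is the vertex degree and each off-diagonal entry is -1 where an edge is present, 0 otherwise; in the order [0, 1, 2, 3, 4] the diagonal is [1, 1, 2, 2, 2]. Computing the eigenvalues of L and sorting gives [0, 0.3820, 1.3820, 2.6180, 3.6180]. The Fiedler value lambda_2 = 0.3820 is strictly positive, so the graph is connected. There is one zero in the spectrum, matching the 1 component.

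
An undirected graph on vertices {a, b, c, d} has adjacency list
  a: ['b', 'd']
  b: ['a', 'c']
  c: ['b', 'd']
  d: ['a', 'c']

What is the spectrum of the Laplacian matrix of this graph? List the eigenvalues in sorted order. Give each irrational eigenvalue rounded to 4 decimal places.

[0, 2, 2, 4]

Each diagonal entry of L is the vertex degree and each off-diagonal entry is -1 where an edge is present, 0 otherwise; in the order [a, b, c, d] the diagonal is [2, 2, 2, 2]. Since every row of L sums to 0, the all-ones vector is in the kernel and 0 is an eigenvalue.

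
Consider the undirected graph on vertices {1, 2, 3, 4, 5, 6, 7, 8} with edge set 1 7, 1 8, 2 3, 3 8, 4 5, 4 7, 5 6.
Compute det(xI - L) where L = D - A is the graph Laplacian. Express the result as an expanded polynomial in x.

x^8 - 14x^7 + 78x^6 - 220x^5 + 330x^4 - 252x^3 + 84x^2 - 8x

Each diagonal entry of L is the vertex degree and each off-diagonal entry is -1 where an edge is present, 0 otherwise; in the order [1, 2, 3, 4, 5, 6, 7, 8] the diagonal is [2, 1, 2, 2, 2, 1, 2, 2]. L has integer entries, so p(x) = det(xI - L) has integer coefficients. Expanding the determinant yields x^8 - 14x^7 + 78x^6 - 220x^5 + 330x^4 - 252x^3 + 84x^2 - 8x. Since p(0) = det(-L) = 0, x divides p(x). The eigenvalues sum to 14, which equals trace(L) = 2|E|.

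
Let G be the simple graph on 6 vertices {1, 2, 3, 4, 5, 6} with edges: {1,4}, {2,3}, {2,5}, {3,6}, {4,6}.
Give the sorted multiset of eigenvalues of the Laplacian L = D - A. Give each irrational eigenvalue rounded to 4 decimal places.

Each diagonal entry of L is the vertex degree and each off-diagonal entry is -1 where an edge is present, 0 otherwise; in the order [1, 2, 3, 4, 5, 6] the diagonal is [1, 2, 2, 2, 1, 2]. Since every row of L sums to 0, the all-ones vector is in the kernel and 0 is an eigenvalue. By the matrix-tree theorem the graph has (1/6) * product of the nonzero eigenvalues = 1 spanning tree.

[0, 0.2679, 1, 2, 3, 3.7321]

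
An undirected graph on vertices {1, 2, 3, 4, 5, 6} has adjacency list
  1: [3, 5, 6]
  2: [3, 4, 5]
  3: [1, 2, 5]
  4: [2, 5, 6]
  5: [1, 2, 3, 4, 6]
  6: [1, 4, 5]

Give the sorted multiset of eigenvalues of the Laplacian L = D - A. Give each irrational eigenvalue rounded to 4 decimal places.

Each diagonal entry of L is the vertex degree and each off-diagonal entry is -1 where an edge is present, 0 otherwise; in the order [1, 2, 3, 4, 5, 6] the diagonal is [3, 3, 3, 3, 5, 3]. The multiplicity of 0 as a Laplacian eigenvalue equals the number of connected components. The single zero eigenvalue shows the graph is connected. There is one zero in the spectrum, matching the 1 component.

[0, 2.3820, 2.3820, 4.6180, 4.6180, 6]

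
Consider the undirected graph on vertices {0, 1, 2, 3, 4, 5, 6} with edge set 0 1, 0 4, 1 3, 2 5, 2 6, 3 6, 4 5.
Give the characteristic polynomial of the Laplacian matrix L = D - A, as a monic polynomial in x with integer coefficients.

Each diagonal entry of L is the vertex degree and each off-diagonal entry is -1 where an edge is present, 0 otherwise; in the order [0, 1, 2, 3, 4, 5, 6] the diagonal is [2, 2, 2, 2, 2, 2, 2]. L has integer entries, so p(x) = det(xI - L) has integer coefficients. Expanding the determinant yields x^7 - 14x^6 + 77x^5 - 210x^4 + 294x^3 - 196x^2 + 49x. The coefficient of x^6 equals -trace(L) = -14, matching the sum of degrees. There is one zero in the spectrum, matching the 1 component. By the matrix-tree theorem the graph has (1/7) * product of the nonzero eigenvalues = 7 spanning trees.

x^7 - 14x^6 + 77x^5 - 210x^4 + 294x^3 - 196x^2 + 49x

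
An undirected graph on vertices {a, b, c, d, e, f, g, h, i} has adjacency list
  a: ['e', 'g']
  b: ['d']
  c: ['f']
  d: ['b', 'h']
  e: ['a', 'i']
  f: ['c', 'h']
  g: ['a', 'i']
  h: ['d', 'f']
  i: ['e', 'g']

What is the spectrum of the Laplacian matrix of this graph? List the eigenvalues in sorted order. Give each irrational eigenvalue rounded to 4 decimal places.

Reading degrees in the order [a, b, c, d, e, f, g, h, i] gives [2, 1, 1, 2, 2, 2, 2, 2, 2]; set D = diag(2, 1, 1, 2, 2, 2, 2, 2, 2) and form L = D - A. L is symmetric positive semidefinite, so every eigenvalue is real and nonnegative. The 2 zero eigenvalues correspond to the 2 connected components. The largest eigenvalue, 4, is at most the vertex count 9.

[0, 0, 0.3820, 1.3820, 2, 2, 2.6180, 3.6180, 4]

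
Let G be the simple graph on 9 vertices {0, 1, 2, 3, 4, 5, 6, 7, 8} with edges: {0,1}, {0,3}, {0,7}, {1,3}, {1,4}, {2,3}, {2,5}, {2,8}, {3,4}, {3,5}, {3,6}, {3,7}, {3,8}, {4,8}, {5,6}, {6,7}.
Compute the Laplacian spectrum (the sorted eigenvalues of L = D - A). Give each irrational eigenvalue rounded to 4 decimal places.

[0, 1.5858, 1.5858, 3, 3, 4.4142, 4.4142, 5, 9]

Reading degrees in the order [0, 1, 2, 3, 4, 5, 6, 7, 8] gives [3, 3, 3, 8, 3, 3, 3, 3, 3]; set D = diag(3, 3, 3, 8, 3, 3, 3, 3, 3) and form L = D - A. The multiplicity of 0 as a Laplacian eigenvalue equals the number of connected components. There is one zero in the spectrum, matching the 1 component. By the matrix-tree theorem the graph has (1/9) * product of the nonzero eigenvalues = 2205 spanning trees.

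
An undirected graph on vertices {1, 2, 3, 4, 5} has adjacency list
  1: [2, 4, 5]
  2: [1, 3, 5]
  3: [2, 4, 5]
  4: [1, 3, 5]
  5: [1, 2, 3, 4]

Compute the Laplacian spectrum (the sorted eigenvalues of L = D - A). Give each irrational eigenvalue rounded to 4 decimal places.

[0, 3, 3, 5, 5]

With the vertex order [1, 2, 3, 4, 5], the degrees are [3, 3, 3, 3, 4], giving D = diag(3, 3, 3, 3, 4) and L = D - A. Diagonalising L (or applying a numerical eigensolver to the 5x5 matrix) gives the spectrum above. The single zero eigenvalue shows the graph is connected.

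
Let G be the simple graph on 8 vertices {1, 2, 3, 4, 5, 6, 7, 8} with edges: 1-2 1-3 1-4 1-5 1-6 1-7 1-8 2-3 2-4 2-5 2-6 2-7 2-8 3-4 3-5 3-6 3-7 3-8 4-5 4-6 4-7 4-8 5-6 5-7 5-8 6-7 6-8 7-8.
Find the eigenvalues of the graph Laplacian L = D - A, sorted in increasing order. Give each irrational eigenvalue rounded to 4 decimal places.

[0, 8, 8, 8, 8, 8, 8, 8]

With the vertex order [1, 2, 3, 4, 5, 6, 7, 8], the degrees are [7, 7, 7, 7, 7, 7, 7, 7], giving D = diag(7, 7, 7, 7, 7, 7, 7, 7) and L = D - A. L is symmetric positive semidefinite, so every eigenvalue is real and nonnegative.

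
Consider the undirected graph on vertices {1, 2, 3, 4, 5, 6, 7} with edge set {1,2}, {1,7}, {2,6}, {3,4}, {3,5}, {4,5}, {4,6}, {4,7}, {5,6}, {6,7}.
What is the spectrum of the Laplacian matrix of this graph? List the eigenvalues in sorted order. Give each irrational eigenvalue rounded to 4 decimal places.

With the vertex order [1, 2, 3, 4, 5, 6, 7], the degrees are [2, 2, 2, 4, 3, 4, 3], giving D = diag(2, 2, 2, 4, 3, 4, 3) and L = D - A. Diagonalising L (or applying a numerical eigensolver to the 7x7 matrix) gives the spectrum above. There is one zero in the spectrum, matching the 1 component. By the matrix-tree theorem the graph has (1/7) * product of the nonzero eigenvalues = 76 spanning trees.

[0, 0.8642, 2.3378, 2.5858, 3.6622, 5.1358, 5.4142]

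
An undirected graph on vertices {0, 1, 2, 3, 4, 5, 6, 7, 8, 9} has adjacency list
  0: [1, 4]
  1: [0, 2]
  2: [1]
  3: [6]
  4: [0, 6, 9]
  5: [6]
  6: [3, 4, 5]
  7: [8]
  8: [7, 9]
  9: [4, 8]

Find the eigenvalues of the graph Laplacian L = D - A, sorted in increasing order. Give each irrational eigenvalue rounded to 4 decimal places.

[0, 0.1981, 0.2375, 1, 1, 1.5550, 2.5634, 3.2470, 3.4832, 4.7159]

Each diagonal entry of L is the vertex degree and each off-diagonal entry is -1 where an edge is present, 0 otherwise; in the order [0, 1, 2, 3, 4, 5, 6, 7, 8, 9] the diagonal is [2, 2, 1, 1, 3, 1, 3, 1, 2, 2]. L is symmetric positive semidefinite, so every eigenvalue is real and nonnegative. The single zero eigenvalue shows the graph is connected. There is one zero in the spectrum, matching the 1 component.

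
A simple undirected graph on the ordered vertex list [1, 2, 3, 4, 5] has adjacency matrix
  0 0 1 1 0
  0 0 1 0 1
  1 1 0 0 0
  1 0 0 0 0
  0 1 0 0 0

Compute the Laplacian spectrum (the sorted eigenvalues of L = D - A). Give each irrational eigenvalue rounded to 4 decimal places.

Each diagonal entry of L is the vertex degree and each off-diagonal entry is -1 where an edge is present, 0 otherwise; in the order [1, 2, 3, 4, 5] the diagonal is [2, 2, 2, 1, 1]. Since every row of L sums to 0, the all-ones vector is in the kernel and 0 is an eigenvalue. There is one zero in the spectrum, matching the 1 component. By the matrix-tree theorem the graph has (1/5) * product of the nonzero eigenvalues = 1 spanning tree.

[0, 0.3820, 1.3820, 2.6180, 3.6180]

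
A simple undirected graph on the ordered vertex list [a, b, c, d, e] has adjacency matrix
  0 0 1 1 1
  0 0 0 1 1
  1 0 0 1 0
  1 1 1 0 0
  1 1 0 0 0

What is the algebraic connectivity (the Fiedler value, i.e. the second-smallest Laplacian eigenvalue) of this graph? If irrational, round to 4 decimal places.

1.3820

Reading degrees in the order [a, b, c, d, e] gives [3, 2, 2, 3, 2]; set D = diag(3, 2, 2, 3, 2) and form L = D - A. The sorted Laplacian eigenvalues are [0, 1.3820, 2.3820, 3.6180, 4.6180]; the algebraic connectivity is the second entry, 1.3820.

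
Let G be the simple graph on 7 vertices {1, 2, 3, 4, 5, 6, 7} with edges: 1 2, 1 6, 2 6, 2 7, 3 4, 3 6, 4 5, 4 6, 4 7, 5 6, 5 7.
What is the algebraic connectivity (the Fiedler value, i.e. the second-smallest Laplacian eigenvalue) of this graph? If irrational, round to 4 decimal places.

1.4080

With the vertex order [1, 2, 3, 4, 5, 6, 7], the degrees are [2, 3, 2, 4, 3, 5, 3], giving D = diag(2, 3, 2, 4, 3, 5, 3) and L = D - A. Computing the eigenvalues of L and sorting gives [0, 1.4080, 1.9015, 3.2190, 4.2147, 4.9508, 6.3060]. The Fiedler value lambda_2 = 1.4080 is strictly positive, so the graph is connected. There is one zero in the spectrum, matching the 1 component.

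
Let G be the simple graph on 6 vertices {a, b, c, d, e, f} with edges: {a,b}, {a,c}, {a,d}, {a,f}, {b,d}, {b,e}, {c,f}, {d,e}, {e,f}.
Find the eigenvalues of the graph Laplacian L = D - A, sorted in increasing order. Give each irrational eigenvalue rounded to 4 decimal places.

[0, 1.4384, 3, 4, 4, 5.5616]

Each diagonal entry of L is the vertex degree and each off-diagonal entry is -1 where an edge is present, 0 otherwise; in the order [a, b, c, d, e, f] the diagonal is [4, 3, 2, 3, 3, 3]. The multiplicity of 0 as a Laplacian eigenvalue equals the number of connected components. The eigenvalues sum to 18, which equals trace(L) = 2|E|.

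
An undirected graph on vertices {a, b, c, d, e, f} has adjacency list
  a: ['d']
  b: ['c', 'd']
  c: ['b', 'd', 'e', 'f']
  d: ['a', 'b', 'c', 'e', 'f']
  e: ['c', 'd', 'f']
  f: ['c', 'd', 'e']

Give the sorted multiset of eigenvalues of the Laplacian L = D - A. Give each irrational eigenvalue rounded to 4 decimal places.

[0, 1, 2, 4, 5, 6]

Each diagonal entry of L is the vertex degree and each off-diagonal entry is -1 where an edge is present, 0 otherwise; in the order [a, b, c, d, e, f] the diagonal is [1, 2, 4, 5, 3, 3]. L is symmetric positive semidefinite, so every eigenvalue is real and nonnegative. By the matrix-tree theorem the graph has (1/6) * product of the nonzero eigenvalues = 40 spanning trees.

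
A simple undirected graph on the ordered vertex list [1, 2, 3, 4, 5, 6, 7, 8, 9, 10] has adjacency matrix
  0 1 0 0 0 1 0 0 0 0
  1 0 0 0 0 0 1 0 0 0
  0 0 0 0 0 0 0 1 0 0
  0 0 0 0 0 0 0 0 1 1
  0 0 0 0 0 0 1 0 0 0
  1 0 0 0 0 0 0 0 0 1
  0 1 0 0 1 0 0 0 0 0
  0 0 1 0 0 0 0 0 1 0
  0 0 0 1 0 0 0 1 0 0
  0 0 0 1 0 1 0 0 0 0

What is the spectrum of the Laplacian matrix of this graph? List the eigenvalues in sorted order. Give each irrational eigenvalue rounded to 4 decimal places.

Reading degrees in the order [1, 2, 3, 4, 5, 6, 7, 8, 9, 10] gives [2, 2, 1, 2, 1, 2, 2, 2, 2, 2]; set D = diag(2, 2, 1, 2, 1, 2, 2, 2, 2, 2) and form L = D - A. Since every row of L sums to 0, the all-ones vector is in the kernel and 0 is an eigenvalue. The single zero eigenvalue shows the graph is connected. There is one zero in the spectrum, matching the 1 component.

[0, 0.0979, 0.3820, 0.8244, 1.3820, 2, 2.6180, 3.1756, 3.6180, 3.9021]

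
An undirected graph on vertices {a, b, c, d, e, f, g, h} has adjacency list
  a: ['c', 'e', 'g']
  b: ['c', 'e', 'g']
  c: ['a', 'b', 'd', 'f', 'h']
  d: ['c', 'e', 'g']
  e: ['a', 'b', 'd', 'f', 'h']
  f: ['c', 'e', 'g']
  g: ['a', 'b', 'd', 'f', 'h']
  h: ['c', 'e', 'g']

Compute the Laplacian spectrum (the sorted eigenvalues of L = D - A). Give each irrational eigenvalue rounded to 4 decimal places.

[0, 3, 3, 3, 3, 5, 5, 8]

With the vertex order [a, b, c, d, e, f, g, h], the degrees are [3, 3, 5, 3, 5, 3, 5, 3], giving D = diag(3, 3, 5, 3, 5, 3, 5, 3) and L = D - A. The multiplicity of 0 as a Laplacian eigenvalue equals the number of connected components. There is one zero in the spectrum, matching the 1 component.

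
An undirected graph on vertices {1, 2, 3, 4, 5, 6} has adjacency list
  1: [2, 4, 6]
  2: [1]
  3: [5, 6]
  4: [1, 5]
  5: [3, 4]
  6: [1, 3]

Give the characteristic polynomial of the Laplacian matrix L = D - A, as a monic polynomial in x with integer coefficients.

x^6 - 12x^5 + 53x^4 - 106x^3 + 95x^2 - 30x

Reading degrees in the order [1, 2, 3, 4, 5, 6] gives [3, 1, 2, 2, 2, 2]; set D = diag(3, 1, 2, 2, 2, 2) and form L = D - A. Computing det(xI - L) by cofactor expansion (or equivalently via sum-over-permutations) gives x^6 - 12x^5 + 53x^4 - 106x^3 + 95x^2 - 30x. Since p(0) = det(-L) = 0, x divides p(x). The largest eigenvalue, 4.3028, is at most the vertex count 6. The eigenvalues sum to 12, which equals trace(L) = 2|E|.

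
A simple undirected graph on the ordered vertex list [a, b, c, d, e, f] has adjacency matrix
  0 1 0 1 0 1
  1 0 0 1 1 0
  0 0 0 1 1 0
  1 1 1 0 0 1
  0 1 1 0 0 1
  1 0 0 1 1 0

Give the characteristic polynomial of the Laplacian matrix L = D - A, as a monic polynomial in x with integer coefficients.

Reading degrees in the order [a, b, c, d, e, f] gives [3, 3, 2, 4, 3, 3]; set D = diag(3, 3, 2, 4, 3, 3) and form L = D - A. Computing det(xI - L) by cofactor expansion (or equivalently via sum-over-permutations) gives x^6 - 18x^5 + 125x^4 - 418x^3 + 672x^2 - 414x. Since p(0) = det(-L) = 0, x divides p(x). The largest eigenvalue, 5.6751, is at most the vertex count 6. By the matrix-tree theorem the graph has (1/6) * product of the nonzero eigenvalues = 69 spanning trees.

x^6 - 18x^5 + 125x^4 - 418x^3 + 672x^2 - 414x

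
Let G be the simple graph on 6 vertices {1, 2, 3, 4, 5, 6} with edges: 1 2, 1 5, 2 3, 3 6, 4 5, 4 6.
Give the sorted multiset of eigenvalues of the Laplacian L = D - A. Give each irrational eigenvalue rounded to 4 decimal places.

With the vertex order [1, 2, 3, 4, 5, 6], the degrees are [2, 2, 2, 2, 2, 2], giving D = diag(2, 2, 2, 2, 2, 2) and L = D - A. The multiplicity of 0 as a Laplacian eigenvalue equals the number of connected components. The largest eigenvalue, 4, is at most the vertex count 6.

[0, 1, 1, 3, 3, 4]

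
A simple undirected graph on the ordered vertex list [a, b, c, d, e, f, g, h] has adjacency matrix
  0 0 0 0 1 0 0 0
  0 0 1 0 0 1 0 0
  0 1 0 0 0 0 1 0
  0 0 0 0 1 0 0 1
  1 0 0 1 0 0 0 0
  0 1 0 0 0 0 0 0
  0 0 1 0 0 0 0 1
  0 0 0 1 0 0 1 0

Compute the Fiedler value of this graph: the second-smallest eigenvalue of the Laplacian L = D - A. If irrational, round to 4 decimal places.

Each diagonal entry of L is the vertex degree and each off-diagonal entry is -1 where an edge is present, 0 otherwise; in the order [a, b, c, d, e, f, g, h] the diagonal is [1, 2, 2, 2, 2, 1, 2, 2]. Computing the eigenvalues of L and sorting gives [0, 0.1522, 0.5858, 1.2346, 2, 2.7654, 3.4142, 3.8478]. The Fiedler value lambda_2 = 0.1522 is strictly positive, so the graph is connected. The largest eigenvalue, 3.8478, is at most the vertex count 8.

0.1522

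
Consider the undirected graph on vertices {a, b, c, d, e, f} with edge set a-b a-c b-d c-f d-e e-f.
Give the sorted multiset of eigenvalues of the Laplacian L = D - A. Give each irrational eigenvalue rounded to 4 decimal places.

[0, 1, 1, 3, 3, 4]

Each diagonal entry of L is the vertex degree and each off-diagonal entry is -1 where an edge is present, 0 otherwise; in the order [a, b, c, d, e, f] the diagonal is [2, 2, 2, 2, 2, 2]. The multiplicity of 0 as a Laplacian eigenvalue equals the number of connected components. The largest eigenvalue, 4, is at most the vertex count 6. There is one zero in the spectrum, matching the 1 component.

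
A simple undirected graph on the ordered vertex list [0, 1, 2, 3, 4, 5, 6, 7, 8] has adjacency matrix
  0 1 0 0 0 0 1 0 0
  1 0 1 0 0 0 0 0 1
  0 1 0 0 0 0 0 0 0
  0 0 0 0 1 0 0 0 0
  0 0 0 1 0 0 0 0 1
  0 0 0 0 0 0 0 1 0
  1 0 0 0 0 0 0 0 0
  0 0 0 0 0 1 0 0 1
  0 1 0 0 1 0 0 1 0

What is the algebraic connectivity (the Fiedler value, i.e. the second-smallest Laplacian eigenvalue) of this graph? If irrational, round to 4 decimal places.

Reading degrees in the order [0, 1, 2, 3, 4, 5, 6, 7, 8] gives [2, 3, 1, 1, 2, 1, 1, 2, 3]; set D = diag(2, 3, 1, 1, 2, 1, 1, 2, 3) and form L = D - A. Computing the eigenvalues of L and sorting gives [0, 0.2311, 0.3820, 0.6416, 1.6129, 2.2591, 2.6180, 3.5132, 4.7421]. The Fiedler value lambda_2 = 0.2311 is strictly positive, so the graph is connected. The eigenvalues sum to 16, which equals trace(L) = 2|E|.

0.2311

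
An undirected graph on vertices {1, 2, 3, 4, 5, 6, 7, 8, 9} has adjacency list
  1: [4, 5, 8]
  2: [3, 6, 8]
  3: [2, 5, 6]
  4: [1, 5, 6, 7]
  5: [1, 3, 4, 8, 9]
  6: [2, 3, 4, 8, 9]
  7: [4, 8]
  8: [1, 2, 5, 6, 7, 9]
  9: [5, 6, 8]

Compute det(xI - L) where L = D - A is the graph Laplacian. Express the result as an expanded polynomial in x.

x^9 - 34x^8 + 490x^7 - 3904x^6 + 18779x^5 - 55756x^4 + 99620x^3 - 97758x^2 + 40257x

With the vertex order [1, 2, 3, 4, 5, 6, 7, 8, 9], the degrees are [3, 3, 3, 4, 5, 5, 2, 6, 3], giving D = diag(3, 3, 3, 4, 5, 5, 2, 6, 3) and L = D - A. L has integer entries, so p(x) = det(xI - L) has integer coefficients. Expanding the determinant yields x^9 - 34x^8 + 490x^7 - 3904x^6 + 18779x^5 - 55756x^4 + 99620x^3 - 97758x^2 + 40257x. The coefficient of x^8 equals -trace(L) = -34, matching the sum of degrees. There is one zero in the spectrum, matching the 1 component. The largest eigenvalue, 7.7100, is at most the vertex count 9.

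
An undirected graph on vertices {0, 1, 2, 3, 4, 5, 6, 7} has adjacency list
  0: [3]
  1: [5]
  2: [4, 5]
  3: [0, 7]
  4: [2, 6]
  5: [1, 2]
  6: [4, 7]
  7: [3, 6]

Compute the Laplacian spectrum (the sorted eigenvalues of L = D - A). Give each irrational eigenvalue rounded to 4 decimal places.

[0, 0.1522, 0.5858, 1.2346, 2, 2.7654, 3.4142, 3.8478]

With the vertex order [0, 1, 2, 3, 4, 5, 6, 7], the degrees are [1, 1, 2, 2, 2, 2, 2, 2], giving D = diag(1, 1, 2, 2, 2, 2, 2, 2) and L = D - A. The multiplicity of 0 as a Laplacian eigenvalue equals the number of connected components. The largest eigenvalue, 3.8478, is at most the vertex count 8.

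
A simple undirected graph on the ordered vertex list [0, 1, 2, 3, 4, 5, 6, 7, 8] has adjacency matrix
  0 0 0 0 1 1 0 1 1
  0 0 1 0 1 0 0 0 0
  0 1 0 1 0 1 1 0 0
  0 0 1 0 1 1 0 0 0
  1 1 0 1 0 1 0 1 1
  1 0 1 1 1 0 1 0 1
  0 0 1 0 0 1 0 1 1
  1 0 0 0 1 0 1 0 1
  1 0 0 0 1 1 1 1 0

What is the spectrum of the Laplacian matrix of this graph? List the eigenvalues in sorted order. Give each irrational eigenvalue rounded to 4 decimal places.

[0, 1.6667, 2.4710, 3.3478, 4.6510, 5.2648, 6.1044, 6.8918, 7.6025]

Reading degrees in the order [0, 1, 2, 3, 4, 5, 6, 7, 8] gives [4, 2, 4, 3, 6, 6, 4, 4, 5]; set D = diag(4, 2, 4, 3, 6, 6, 4, 4, 5) and form L = D - A. L is symmetric positive semidefinite, so every eigenvalue is real and nonnegative. The single zero eigenvalue shows the graph is connected. There is one zero in the spectrum, matching the 1 component. The eigenvalues sum to 38, which equals trace(L) = 2|E|.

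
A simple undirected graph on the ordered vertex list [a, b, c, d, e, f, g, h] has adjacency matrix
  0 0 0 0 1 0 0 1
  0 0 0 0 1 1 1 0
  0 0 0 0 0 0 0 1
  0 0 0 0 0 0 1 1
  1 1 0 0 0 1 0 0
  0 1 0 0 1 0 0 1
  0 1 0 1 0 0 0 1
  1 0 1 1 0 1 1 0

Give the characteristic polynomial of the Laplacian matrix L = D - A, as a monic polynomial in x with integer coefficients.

x^8 - 22x^7 + 196x^6 - 912x^5 + 2378x^4 - 3450x^3 + 2565x^2 - 752x

Reading degrees in the order [a, b, c, d, e, f, g, h] gives [2, 3, 1, 2, 3, 3, 3, 5]; set D = diag(2, 3, 1, 2, 3, 3, 3, 5) and form L = D - A. L has integer entries, so p(x) = det(xI - L) has integer coefficients. Expanding the determinant yields x^8 - 22x^7 + 196x^6 - 912x^5 + 2378x^4 - 3450x^3 + 2565x^2 - 752x. Since p(0) = det(-L) = 0, x divides p(x). The eigenvalues sum to 22, which equals trace(L) = 2|E|.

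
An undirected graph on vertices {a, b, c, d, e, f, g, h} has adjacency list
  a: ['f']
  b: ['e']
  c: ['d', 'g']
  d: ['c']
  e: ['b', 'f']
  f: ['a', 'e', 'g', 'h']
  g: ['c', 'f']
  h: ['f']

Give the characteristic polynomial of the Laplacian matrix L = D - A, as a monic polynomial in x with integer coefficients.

With the vertex order [a, b, c, d, e, f, g, h], the degrees are [1, 1, 2, 1, 2, 4, 2, 1], giving D = diag(1, 1, 2, 1, 2, 4, 2, 1) and L = D - A. L has integer entries, so p(x) = det(xI - L) has integer coefficients. Expanding the determinant yields x^8 - 14x^7 + 75x^6 - 198x^5 + 275x^4 - 198x^3 + 67x^2 - 8x. The constant term is 0 because L is singular (the all-ones vector lies in its kernel). The largest eigenvalue, 5.1732, is at most the vertex count 8.

x^8 - 14x^7 + 75x^6 - 198x^5 + 275x^4 - 198x^3 + 67x^2 - 8x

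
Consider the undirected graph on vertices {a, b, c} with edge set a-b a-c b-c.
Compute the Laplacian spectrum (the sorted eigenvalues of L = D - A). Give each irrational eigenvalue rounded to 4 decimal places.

Reading degrees in the order [a, b, c] gives [2, 2, 2]; set D = diag(2, 2, 2) and form L = D - A. Diagonalising L (or applying a numerical eigensolver to the 3x3 matrix) gives the spectrum above. The single zero eigenvalue shows the graph is connected. The largest eigenvalue, 3, is at most the vertex count 3.

[0, 3, 3]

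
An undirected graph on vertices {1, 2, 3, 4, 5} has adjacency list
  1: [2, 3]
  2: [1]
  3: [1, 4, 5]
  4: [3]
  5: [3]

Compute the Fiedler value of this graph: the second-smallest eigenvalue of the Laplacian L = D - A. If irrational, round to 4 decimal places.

With the vertex order [1, 2, 3, 4, 5], the degrees are [2, 1, 3, 1, 1], giving D = diag(2, 1, 3, 1, 1) and L = D - A. Computing the eigenvalues of L and sorting gives [0, 0.5188, 1, 2.3111, 4.1701]. The Fiedler value lambda_2 = 0.5188 is strictly positive, so the graph is connected. There is one zero in the spectrum, matching the 1 component.

0.5188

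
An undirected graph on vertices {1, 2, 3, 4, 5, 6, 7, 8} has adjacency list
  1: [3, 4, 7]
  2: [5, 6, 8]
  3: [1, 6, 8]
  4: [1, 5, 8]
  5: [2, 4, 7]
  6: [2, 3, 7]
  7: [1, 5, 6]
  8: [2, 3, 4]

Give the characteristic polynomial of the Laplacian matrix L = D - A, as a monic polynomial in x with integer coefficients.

Reading degrees in the order [1, 2, 3, 4, 5, 6, 7, 8] gives [3, 3, 3, 3, 3, 3, 3, 3]; set D = diag(3, 3, 3, 3, 3, 3, 3, 3) and form L = D - A. Computing det(xI - L) by cofactor expansion (or equivalently via sum-over-permutations) gives x^8 - 24x^7 + 240x^6 - 1296x^5 + 4080x^4 - 7488x^3 + 7424x^2 - 3072x. The coefficient of x^7 equals -trace(L) = -24, matching the sum of degrees. There is one zero in the spectrum, matching the 1 component.

x^8 - 24x^7 + 240x^6 - 1296x^5 + 4080x^4 - 7488x^3 + 7424x^2 - 3072x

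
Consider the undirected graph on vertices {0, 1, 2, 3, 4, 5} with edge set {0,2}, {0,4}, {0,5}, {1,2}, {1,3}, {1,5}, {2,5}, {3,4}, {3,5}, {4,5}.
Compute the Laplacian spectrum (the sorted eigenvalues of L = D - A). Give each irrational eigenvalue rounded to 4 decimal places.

Reading degrees in the order [0, 1, 2, 3, 4, 5] gives [3, 3, 3, 3, 3, 5]; set D = diag(3, 3, 3, 3, 3, 5) and form L = D - A. The multiplicity of 0 as a Laplacian eigenvalue equals the number of connected components. The largest eigenvalue, 6, is at most the vertex count 6.

[0, 2.3820, 2.3820, 4.6180, 4.6180, 6]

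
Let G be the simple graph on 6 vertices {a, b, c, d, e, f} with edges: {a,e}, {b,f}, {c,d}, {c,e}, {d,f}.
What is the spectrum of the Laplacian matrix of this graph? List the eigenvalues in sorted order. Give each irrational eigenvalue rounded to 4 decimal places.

With the vertex order [a, b, c, d, e, f], the degrees are [1, 1, 2, 2, 2, 2], giving D = diag(1, 1, 2, 2, 2, 2) and L = D - A. Diagonalising L (or applying a numerical eigensolver to the 6x6 matrix) gives the spectrum above. The single zero eigenvalue shows the graph is connected. By the matrix-tree theorem the graph has (1/6) * product of the nonzero eigenvalues = 1 spanning tree. The eigenvalues sum to 10, which equals trace(L) = 2|E|.

[0, 0.2679, 1, 2, 3, 3.7321]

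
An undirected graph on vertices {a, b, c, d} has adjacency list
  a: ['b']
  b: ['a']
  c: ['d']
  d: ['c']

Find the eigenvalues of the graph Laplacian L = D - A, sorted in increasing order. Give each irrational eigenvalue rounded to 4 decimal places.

With the vertex order [a, b, c, d], the degrees are [1, 1, 1, 1], giving D = diag(1, 1, 1, 1) and L = D - A. Diagonalising L (or applying a numerical eigensolver to the 4x4 matrix) gives the spectrum above. The 2 zero eigenvalues correspond to the 2 connected components.

[0, 0, 2, 2]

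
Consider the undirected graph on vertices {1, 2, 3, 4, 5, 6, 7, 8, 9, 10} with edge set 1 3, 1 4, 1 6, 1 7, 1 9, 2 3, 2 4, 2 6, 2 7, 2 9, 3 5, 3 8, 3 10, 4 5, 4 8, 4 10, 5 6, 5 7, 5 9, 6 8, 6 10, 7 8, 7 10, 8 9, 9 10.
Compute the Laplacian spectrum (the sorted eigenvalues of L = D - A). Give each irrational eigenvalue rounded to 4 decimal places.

With the vertex order [1, 2, 3, 4, 5, 6, 7, 8, 9, 10], the degrees are [5, 5, 5, 5, 5, 5, 5, 5, 5, 5], giving D = diag(5, 5, 5, 5, 5, 5, 5, 5, 5, 5) and L = D - A. Since every row of L sums to 0, the all-ones vector is in the kernel and 0 is an eigenvalue. The eigenvalues sum to 50, which equals trace(L) = 2|E|.

[0, 5, 5, 5, 5, 5, 5, 5, 5, 10]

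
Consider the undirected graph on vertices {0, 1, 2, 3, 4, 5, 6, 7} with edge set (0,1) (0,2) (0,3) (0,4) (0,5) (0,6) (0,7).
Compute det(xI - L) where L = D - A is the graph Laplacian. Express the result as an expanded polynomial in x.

Each diagonal entry of L is the vertex degree and each off-diagonal entry is -1 where an edge is present, 0 otherwise; in the order [0, 1, 2, 3, 4, 5, 6, 7] the diagonal is [7, 1, 1, 1, 1, 1, 1, 1]. L has integer entries, so p(x) = det(xI - L) has integer coefficients. Expanding the determinant yields x^8 - 14x^7 + 63x^6 - 140x^5 + 175x^4 - 126x^3 + 49x^2 - 8x. The constant term is 0 because L is singular (the all-ones vector lies in its kernel). There is one zero in the spectrum, matching the 1 component.

x^8 - 14x^7 + 63x^6 - 140x^5 + 175x^4 - 126x^3 + 49x^2 - 8x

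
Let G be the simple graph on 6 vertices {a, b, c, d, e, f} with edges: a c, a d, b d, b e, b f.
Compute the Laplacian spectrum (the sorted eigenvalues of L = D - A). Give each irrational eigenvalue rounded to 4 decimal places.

[0, 0.3249, 1, 1.4608, 3, 4.2143]

Reading degrees in the order [a, b, c, d, e, f] gives [2, 3, 1, 2, 1, 1]; set D = diag(2, 3, 1, 2, 1, 1) and form L = D - A. The multiplicity of 0 as a Laplacian eigenvalue equals the number of connected components. The eigenvalues sum to 10, which equals trace(L) = 2|E|. There is one zero in the spectrum, matching the 1 component.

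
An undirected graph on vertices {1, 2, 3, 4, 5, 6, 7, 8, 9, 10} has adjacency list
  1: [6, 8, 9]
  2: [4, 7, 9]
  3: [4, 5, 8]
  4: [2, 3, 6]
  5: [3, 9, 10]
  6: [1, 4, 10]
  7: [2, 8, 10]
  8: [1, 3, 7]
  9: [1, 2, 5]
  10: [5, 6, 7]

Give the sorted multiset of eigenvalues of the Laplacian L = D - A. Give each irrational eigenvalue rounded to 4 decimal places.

[0, 2, 2, 2, 2, 2, 5, 5, 5, 5]

Reading degrees in the order [1, 2, 3, 4, 5, 6, 7, 8, 9, 10] gives [3, 3, 3, 3, 3, 3, 3, 3, 3, 3]; set D = diag(3, 3, 3, 3, 3, 3, 3, 3, 3, 3) and form L = D - A. The multiplicity of 0 as a Laplacian eigenvalue equals the number of connected components. The single zero eigenvalue shows the graph is connected.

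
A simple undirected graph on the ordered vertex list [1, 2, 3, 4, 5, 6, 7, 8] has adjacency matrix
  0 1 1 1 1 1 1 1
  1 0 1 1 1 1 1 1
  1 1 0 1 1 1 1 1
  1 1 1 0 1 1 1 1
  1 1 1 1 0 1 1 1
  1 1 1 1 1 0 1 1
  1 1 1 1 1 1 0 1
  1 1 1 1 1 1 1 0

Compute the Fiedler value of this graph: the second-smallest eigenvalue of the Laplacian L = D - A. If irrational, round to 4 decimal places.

With the vertex order [1, 2, 3, 4, 5, 6, 7, 8], the degrees are [7, 7, 7, 7, 7, 7, 7, 7], giving D = diag(7, 7, 7, 7, 7, 7, 7, 7) and L = D - A. The smallest Laplacian eigenvalue is always 0. The next one, lambda_2 = 8, measures how hard the graph is to disconnect: larger values mean better connectivity. The eigenvalues sum to 56, which equals trace(L) = 2|E|.

8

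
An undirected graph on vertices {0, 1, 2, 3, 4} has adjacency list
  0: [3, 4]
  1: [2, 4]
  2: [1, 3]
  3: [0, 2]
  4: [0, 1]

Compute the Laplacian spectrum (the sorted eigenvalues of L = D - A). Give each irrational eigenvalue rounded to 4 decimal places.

[0, 1.3820, 1.3820, 3.6180, 3.6180]

Each diagonal entry of L is the vertex degree and each off-diagonal entry is -1 where an edge is present, 0 otherwise; in the order [0, 1, 2, 3, 4] the diagonal is [2, 2, 2, 2, 2]. L is symmetric positive semidefinite, so every eigenvalue is real and nonnegative.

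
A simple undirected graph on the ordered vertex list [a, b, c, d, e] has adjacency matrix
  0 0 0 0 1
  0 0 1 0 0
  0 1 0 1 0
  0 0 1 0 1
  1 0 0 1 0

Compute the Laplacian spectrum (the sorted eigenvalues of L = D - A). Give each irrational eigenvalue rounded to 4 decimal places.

[0, 0.3820, 1.3820, 2.6180, 3.6180]

With the vertex order [a, b, c, d, e], the degrees are [1, 1, 2, 2, 2], giving D = diag(1, 1, 2, 2, 2) and L = D - A. Since every row of L sums to 0, the all-ones vector is in the kernel and 0 is an eigenvalue. The single zero eigenvalue shows the graph is connected. By the matrix-tree theorem the graph has (1/5) * product of the nonzero eigenvalues = 1 spanning tree.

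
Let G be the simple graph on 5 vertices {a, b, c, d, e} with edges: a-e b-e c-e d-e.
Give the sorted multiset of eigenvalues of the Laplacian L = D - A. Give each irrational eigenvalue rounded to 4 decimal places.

With the vertex order [a, b, c, d, e], the degrees are [1, 1, 1, 1, 4], giving D = diag(1, 1, 1, 1, 4) and L = D - A. The multiplicity of 0 as a Laplacian eigenvalue equals the number of connected components. The single zero eigenvalue shows the graph is connected. There is one zero in the spectrum, matching the 1 component. The eigenvalues sum to 8, which equals trace(L) = 2|E|.

[0, 1, 1, 1, 5]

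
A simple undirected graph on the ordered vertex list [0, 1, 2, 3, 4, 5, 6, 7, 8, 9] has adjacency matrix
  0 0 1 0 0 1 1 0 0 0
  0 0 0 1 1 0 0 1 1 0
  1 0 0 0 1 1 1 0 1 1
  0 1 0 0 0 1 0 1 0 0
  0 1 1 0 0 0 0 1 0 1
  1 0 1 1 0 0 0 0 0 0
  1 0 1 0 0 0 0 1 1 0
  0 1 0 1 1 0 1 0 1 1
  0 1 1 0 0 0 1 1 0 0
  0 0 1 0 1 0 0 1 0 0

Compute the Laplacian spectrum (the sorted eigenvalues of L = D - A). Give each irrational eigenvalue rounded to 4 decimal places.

[0, 1.6914, 2.1456, 2.6646, 4.0922, 4.2141, 5, 5.7944, 6.6032, 7.7945]

Reading degrees in the order [0, 1, 2, 3, 4, 5, 6, 7, 8, 9] gives [3, 4, 6, 3, 4, 3, 4, 6, 4, 3]; set D = diag(3, 4, 6, 3, 4, 3, 4, 6, 4, 3) and form L = D - A. Diagonalising L (or applying a numerical eigensolver to the 10x10 matrix) gives the spectrum above. The single zero eigenvalue shows the graph is connected.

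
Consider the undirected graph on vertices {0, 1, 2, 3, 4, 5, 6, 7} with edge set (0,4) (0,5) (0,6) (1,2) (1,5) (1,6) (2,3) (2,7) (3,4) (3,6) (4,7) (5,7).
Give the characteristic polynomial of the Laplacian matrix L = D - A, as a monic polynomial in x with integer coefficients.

x^8 - 24x^7 + 240x^6 - 1296x^5 + 4080x^4 - 7488x^3 + 7424x^2 - 3072x

With the vertex order [0, 1, 2, 3, 4, 5, 6, 7], the degrees are [3, 3, 3, 3, 3, 3, 3, 3], giving D = diag(3, 3, 3, 3, 3, 3, 3, 3) and L = D - A. Computing det(xI - L) by cofactor expansion (or equivalently via sum-over-permutations) gives x^8 - 24x^7 + 240x^6 - 1296x^5 + 4080x^4 - 7488x^3 + 7424x^2 - 3072x. The coefficient of x^7 equals -trace(L) = -24, matching the sum of degrees.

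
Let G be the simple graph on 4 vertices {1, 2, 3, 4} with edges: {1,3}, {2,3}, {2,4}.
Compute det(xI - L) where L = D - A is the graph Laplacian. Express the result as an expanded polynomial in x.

Each diagonal entry of L is the vertex degree and each off-diagonal entry is -1 where an edge is present, 0 otherwise; in the order [1, 2, 3, 4] the diagonal is [1, 2, 2, 1]. Computing det(xI - L) by cofactor expansion (or equivalently via sum-over-permutations) gives x^4 - 6x^3 + 10x^2 - 4x. Since p(0) = det(-L) = 0, x divides p(x).

x^4 - 6x^3 + 10x^2 - 4x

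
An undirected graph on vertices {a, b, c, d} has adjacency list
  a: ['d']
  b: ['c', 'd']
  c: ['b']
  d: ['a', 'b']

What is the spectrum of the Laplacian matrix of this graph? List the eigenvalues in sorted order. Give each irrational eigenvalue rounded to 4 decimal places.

Each diagonal entry of L is the vertex degree and each off-diagonal entry is -1 where an edge is present, 0 otherwise; in the order [a, b, c, d] the diagonal is [1, 2, 1, 2]. Since every row of L sums to 0, the all-ones vector is in the kernel and 0 is an eigenvalue. The largest eigenvalue, 3.4142, is at most the vertex count 4. By the matrix-tree theorem the graph has (1/4) * product of the nonzero eigenvalues = 1 spanning tree.

[0, 0.5858, 2, 3.4142]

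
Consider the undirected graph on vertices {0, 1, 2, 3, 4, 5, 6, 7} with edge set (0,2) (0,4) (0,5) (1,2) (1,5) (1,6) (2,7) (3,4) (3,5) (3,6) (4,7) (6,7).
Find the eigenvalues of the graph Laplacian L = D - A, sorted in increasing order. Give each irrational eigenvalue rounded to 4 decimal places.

Reading degrees in the order [0, 1, 2, 3, 4, 5, 6, 7] gives [3, 3, 3, 3, 3, 3, 3, 3]; set D = diag(3, 3, 3, 3, 3, 3, 3, 3) and form L = D - A. The multiplicity of 0 as a Laplacian eigenvalue equals the number of connected components. The largest eigenvalue, 6, is at most the vertex count 8.

[0, 2, 2, 2, 4, 4, 4, 6]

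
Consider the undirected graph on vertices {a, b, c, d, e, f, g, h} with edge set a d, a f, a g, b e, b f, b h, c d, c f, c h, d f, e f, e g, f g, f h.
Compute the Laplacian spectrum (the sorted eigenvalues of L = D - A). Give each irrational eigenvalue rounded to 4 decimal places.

Reading degrees in the order [a, b, c, d, e, f, g, h] gives [3, 3, 3, 3, 3, 7, 3, 3]; set D = diag(3, 3, 3, 3, 3, 7, 3, 3) and form L = D - A. The multiplicity of 0 as a Laplacian eigenvalue equals the number of connected components. The single zero eigenvalue shows the graph is connected. The eigenvalues sum to 28, which equals trace(L) = 2|E|.

[0, 1.7530, 1.7530, 3.4450, 3.4450, 4.8019, 4.8019, 8]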